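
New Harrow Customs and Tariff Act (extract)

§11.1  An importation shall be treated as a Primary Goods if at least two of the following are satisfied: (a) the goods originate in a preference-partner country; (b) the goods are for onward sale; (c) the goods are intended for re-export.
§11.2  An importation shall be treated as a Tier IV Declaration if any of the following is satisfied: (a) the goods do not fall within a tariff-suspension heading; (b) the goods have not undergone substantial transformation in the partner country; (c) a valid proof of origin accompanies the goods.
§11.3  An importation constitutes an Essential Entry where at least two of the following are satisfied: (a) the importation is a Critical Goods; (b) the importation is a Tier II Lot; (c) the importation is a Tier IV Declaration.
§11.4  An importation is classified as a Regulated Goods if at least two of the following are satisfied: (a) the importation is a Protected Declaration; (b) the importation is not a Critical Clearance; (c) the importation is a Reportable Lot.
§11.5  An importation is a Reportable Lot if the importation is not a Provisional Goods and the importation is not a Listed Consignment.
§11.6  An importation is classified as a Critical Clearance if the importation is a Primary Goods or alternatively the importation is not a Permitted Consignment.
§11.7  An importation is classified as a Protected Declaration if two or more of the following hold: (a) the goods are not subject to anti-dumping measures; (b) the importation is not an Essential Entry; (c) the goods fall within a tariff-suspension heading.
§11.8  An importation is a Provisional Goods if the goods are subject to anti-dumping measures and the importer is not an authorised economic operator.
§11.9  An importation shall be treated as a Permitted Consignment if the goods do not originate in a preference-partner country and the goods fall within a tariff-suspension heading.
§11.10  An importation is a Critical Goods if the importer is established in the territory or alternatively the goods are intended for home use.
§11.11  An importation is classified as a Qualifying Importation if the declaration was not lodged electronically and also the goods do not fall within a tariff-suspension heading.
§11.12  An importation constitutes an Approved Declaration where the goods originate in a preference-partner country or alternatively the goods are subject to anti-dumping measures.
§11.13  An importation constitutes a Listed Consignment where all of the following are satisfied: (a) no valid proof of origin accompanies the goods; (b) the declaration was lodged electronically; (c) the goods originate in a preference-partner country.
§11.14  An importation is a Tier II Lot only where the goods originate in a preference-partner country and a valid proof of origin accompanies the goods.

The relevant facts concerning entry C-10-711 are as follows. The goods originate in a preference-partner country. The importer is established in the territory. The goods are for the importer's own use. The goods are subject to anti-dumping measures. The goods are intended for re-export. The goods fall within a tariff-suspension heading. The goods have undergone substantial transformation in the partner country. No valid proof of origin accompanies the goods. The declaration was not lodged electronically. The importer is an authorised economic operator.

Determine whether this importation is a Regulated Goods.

Yes

§11.10 — Critical Goods: [the importer is established in the territory? yes] OR [the goods are intended for home use? no] → satisfied.
§11.14 — Tier II Lot: [the goods originate in a preference-partner country? yes] AND [a valid proof of origin accompanies the goods? no] → not satisfied.
§11.2 — Tier IV Declaration: [the goods do not fall within a tariff-suspension heading? no] OR [the goods have not undergone substantial transformation in the partner country? no] OR [a valid proof of origin accompanies the goods? no] → not satisfied.
§11.3 — Essential Entry: Critical Goods (§11.10)? yes; Tier II Lot (§11.14)? no; Tier IV Declaration (§11.2)? no — 1 of 3 hold (need ≥2) → not satisfied.
§11.7 — Protected Declaration: the goods are not subject to anti-dumping measures? no; not an Essential Entry (§11.3)? yes; the goods fall within a tariff-suspension heading? yes — 2 of 3 hold (need ≥2) → satisfied.
§11.1 — Primary Goods: the goods originate in a preference-partner country? yes; the goods are for onward sale? no; the goods are intended for re-export? yes — 2 of 3 hold (need ≥2) → satisfied.
§11.9 — Permitted Consignment: [the goods do not originate in a preference-partner country? no] AND [the goods fall within a tariff-suspension heading? yes] → not satisfied.
§11.6 — Critical Clearance: [Primary Goods (§11.1)? yes] OR [not a Permitted Consignment (§11.9)? yes] → satisfied.
§11.8 — Provisional Goods: [the goods are subject to anti-dumping measures? yes] AND [the importer is not an authorised economic operator? no] → not satisfied.
§11.13 — Listed Consignment: [no valid proof of origin accompanies the goods? yes] AND [the declaration was lodged electronically? no] AND [the goods originate in a preference-partner country? yes] → not satisfied.
§11.5 — Reportable Lot: [not a Provisional Goods (§11.8)? yes] AND [not a Listed Consignment (§11.13)? yes] → satisfied.
§11.4 — Regulated Goods: Protected Declaration (§11.7)? yes; not a Critical Clearance (§11.6)? no; Reportable Lot (§11.5)? yes — 2 of 3 hold (need ≥2) → satisfied.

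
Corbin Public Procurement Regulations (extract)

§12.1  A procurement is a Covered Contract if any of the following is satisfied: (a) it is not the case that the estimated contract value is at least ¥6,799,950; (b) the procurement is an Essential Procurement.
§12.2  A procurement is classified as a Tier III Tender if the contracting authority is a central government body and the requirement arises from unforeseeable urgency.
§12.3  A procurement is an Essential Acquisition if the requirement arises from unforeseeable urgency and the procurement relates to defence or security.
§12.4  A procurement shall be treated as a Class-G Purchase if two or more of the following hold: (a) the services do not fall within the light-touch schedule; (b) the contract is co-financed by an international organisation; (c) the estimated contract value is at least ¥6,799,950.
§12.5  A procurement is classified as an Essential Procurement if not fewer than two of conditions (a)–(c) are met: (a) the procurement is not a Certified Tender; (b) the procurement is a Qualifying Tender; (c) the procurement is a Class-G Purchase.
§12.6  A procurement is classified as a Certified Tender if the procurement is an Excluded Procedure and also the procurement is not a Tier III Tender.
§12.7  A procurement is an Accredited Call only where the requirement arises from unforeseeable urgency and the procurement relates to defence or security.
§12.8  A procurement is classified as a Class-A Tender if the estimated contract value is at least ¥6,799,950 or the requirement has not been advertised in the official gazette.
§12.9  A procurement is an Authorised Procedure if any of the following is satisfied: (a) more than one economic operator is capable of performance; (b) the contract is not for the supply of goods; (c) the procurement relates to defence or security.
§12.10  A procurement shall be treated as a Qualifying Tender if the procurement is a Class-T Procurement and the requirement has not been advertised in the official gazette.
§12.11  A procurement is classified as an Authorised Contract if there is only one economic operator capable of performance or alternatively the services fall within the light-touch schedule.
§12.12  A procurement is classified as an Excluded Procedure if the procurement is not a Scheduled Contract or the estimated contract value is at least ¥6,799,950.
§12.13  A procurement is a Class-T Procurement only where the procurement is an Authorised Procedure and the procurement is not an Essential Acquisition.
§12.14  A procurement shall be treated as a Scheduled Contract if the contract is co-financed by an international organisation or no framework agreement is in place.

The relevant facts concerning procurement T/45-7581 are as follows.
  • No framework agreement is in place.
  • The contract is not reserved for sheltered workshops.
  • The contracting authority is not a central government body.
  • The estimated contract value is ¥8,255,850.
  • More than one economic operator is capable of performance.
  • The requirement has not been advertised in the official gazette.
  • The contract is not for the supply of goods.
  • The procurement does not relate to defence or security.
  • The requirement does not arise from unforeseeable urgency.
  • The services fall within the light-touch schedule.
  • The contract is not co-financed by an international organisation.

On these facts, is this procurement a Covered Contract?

No

§12.14 — Scheduled Contract: [the contract is co-financed by an international organisation? no] OR [no framework agreement is in place? yes] → satisfied.
§12.12 — Excluded Procedure: [not a Scheduled Contract (§12.14)? no] OR [estimated contract value: ¥8,255,850 ≥ ¥6,799,950? yes] → satisfied.
§12.2 — Tier III Tender: [the contracting authority is a central government body? no] AND [the requirement arises from unforeseeable urgency? no] → not satisfied.
§12.6 — Certified Tender: [Excluded Procedure (§12.12)? yes] AND [not a Tier III Tender (§12.2)? yes] → satisfied.
§12.9 — Authorised Procedure: [more than one economic operator is capable of performance? yes] OR [the contract is not for the supply of goods? yes] OR [the procurement relates to defence or security? no] → satisfied.
§12.3 — Essential Acquisition: [the requirement arises from unforeseeable urgency? no] AND [the procurement relates to defence or security? no] → not satisfied.
§12.13 — Class-T Procurement: [Authorised Procedure (§12.9)? yes] AND [not an Essential Acquisition (§12.3)? yes] → satisfied.
§12.10 — Qualifying Tender: [Class-T Procurement (§12.13)? yes] AND [the requirement has not been advertised in the official gazette? yes] → satisfied.
§12.4 — Class-G Purchase: the services do not fall within the light-touch schedule? no; the contract is co-financed by an international organisation? no; estimated contract value: ¥8,255,850 ≥ ¥6,799,950? yes — 1 of 3 hold (need ≥2) → not satisfied.
§12.5 — Essential Procurement: not a Certified Tender (§12.6)? no; Qualifying Tender (§12.10)? yes; Class-G Purchase (§12.4)? no — 1 of 3 hold (need ≥2) → not satisfied.
§12.1 — Covered Contract: [estimated contract value: ¥8,255,850 ≥ ¥6,799,950? yes, so negated condition no] OR [Essential Procurement (§12.5)? no] → not satisfied.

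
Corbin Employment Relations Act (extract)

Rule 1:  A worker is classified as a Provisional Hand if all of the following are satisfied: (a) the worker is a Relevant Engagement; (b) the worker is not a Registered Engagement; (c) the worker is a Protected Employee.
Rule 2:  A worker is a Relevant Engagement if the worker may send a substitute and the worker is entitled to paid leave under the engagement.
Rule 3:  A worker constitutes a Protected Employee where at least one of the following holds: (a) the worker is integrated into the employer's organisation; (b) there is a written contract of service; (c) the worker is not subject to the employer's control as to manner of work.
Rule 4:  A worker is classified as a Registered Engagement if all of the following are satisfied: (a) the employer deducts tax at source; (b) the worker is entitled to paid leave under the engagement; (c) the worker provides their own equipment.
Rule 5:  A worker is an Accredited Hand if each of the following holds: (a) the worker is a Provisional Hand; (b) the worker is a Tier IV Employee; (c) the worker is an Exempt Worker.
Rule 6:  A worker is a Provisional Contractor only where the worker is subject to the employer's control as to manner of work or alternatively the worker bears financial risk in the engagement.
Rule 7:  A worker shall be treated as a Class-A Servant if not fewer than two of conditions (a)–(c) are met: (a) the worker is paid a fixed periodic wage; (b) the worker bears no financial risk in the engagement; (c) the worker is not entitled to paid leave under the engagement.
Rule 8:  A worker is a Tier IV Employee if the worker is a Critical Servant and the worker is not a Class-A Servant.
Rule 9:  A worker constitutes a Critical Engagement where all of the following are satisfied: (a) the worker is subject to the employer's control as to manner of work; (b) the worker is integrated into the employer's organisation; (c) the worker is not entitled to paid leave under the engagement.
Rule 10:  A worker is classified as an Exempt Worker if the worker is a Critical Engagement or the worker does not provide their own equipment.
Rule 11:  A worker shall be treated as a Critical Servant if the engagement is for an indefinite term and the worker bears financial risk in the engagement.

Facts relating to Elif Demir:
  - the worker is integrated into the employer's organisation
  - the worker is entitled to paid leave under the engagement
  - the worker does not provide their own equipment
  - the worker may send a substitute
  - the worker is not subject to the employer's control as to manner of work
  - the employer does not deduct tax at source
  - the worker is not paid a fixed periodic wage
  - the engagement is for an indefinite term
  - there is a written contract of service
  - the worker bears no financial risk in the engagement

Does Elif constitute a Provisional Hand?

Yes

rule 2 — Relevant Engagement: [the worker may send a substitute? yes] AND [the worker is entitled to paid leave under the engagement? yes] → satisfied.
rule 4 — Registered Engagement: [the employer deducts tax at source? no] AND [the worker is entitled to paid leave under the engagement? yes] AND [the worker provides their own equipment? no] → not satisfied.
rule 3 — Protected Employee: [the worker is integrated into the employer's organisation? yes] OR [there is a written contract of service? yes] OR [the worker is not subject to the employer's control as to manner of work? yes] → satisfied.
rule 1 — Provisional Hand: [Relevant Engagement (rule 2)? yes] AND [not a Registered Engagement (rule 4)? yes] AND [Protected Employee (rule 3)? yes] → satisfied.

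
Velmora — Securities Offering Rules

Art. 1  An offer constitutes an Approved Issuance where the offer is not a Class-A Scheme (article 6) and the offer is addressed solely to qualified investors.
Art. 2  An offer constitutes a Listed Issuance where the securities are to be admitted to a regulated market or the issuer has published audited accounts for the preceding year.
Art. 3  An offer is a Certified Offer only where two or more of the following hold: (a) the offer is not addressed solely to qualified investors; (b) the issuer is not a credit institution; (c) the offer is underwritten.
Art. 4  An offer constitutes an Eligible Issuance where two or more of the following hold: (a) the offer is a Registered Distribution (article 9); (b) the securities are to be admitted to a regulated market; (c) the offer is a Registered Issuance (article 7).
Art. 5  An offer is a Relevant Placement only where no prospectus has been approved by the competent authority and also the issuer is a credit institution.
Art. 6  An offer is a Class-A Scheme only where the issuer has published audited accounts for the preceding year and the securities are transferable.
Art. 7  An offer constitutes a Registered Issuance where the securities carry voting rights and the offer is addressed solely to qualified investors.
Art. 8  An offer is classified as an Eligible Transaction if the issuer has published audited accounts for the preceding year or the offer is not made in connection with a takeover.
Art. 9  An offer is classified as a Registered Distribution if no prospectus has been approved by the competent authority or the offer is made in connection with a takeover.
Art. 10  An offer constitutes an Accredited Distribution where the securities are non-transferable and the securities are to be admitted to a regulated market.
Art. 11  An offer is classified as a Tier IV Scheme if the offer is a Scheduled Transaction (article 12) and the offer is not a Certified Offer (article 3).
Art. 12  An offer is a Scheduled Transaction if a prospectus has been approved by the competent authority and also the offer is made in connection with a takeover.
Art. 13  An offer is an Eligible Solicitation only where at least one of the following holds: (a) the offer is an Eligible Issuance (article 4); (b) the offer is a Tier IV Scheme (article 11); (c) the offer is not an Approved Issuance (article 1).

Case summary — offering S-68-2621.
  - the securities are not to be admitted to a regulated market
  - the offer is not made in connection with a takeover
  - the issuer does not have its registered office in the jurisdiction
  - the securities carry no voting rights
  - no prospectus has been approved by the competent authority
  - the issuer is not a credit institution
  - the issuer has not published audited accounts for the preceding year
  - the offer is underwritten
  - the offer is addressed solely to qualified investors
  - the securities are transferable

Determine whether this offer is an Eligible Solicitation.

No

article 9 — Registered Distribution: [no prospectus has been approved by the competent authority? yes] OR [the offer is made in connection with a takeover? no] → satisfied.
article 7 — Registered Issuance: [the securities carry voting rights? no] AND [the offer is addressed solely to qualified investors? yes] → not satisfied.
article 4 — Eligible Issuance: Registered Distribution (article 9)? yes; the securities are to be admitted to a regulated market? no; Registered Issuance (article 7)? no — 1 of 3 hold (need ≥2) → not satisfied.
article 12 — Scheduled Transaction: [a prospectus has been approved by the competent authority? no] AND [the offer is made in connection with a takeover? no] → not satisfied.
article 3 — Certified Offer: the offer is not addressed solely to qualified investors? no; the issuer is not a credit institution? yes; the offer is underwritten? yes — 2 of 3 hold (need ≥2) → satisfied.
article 11 — Tier IV Scheme: [Scheduled Transaction (article 12)? no] AND [not a Certified Offer (article 3)? no] → not satisfied.
article 6 — Class-A Scheme: [the issuer has published audited accounts for the preceding year? no] AND [the securities are transferable? yes] → not satisfied.
article 1 — Approved Issuance: [not a Class-A Scheme (article 6)? yes] AND [the offer is addressed solely to qualified investors? yes] → satisfied.
article 13 — Eligible Solicitation: [Eligible Issuance (article 4)? no] OR [Tier IV Scheme (article 11)? no] OR [not an Approved Issuance (article 1)? no] → not satisfied.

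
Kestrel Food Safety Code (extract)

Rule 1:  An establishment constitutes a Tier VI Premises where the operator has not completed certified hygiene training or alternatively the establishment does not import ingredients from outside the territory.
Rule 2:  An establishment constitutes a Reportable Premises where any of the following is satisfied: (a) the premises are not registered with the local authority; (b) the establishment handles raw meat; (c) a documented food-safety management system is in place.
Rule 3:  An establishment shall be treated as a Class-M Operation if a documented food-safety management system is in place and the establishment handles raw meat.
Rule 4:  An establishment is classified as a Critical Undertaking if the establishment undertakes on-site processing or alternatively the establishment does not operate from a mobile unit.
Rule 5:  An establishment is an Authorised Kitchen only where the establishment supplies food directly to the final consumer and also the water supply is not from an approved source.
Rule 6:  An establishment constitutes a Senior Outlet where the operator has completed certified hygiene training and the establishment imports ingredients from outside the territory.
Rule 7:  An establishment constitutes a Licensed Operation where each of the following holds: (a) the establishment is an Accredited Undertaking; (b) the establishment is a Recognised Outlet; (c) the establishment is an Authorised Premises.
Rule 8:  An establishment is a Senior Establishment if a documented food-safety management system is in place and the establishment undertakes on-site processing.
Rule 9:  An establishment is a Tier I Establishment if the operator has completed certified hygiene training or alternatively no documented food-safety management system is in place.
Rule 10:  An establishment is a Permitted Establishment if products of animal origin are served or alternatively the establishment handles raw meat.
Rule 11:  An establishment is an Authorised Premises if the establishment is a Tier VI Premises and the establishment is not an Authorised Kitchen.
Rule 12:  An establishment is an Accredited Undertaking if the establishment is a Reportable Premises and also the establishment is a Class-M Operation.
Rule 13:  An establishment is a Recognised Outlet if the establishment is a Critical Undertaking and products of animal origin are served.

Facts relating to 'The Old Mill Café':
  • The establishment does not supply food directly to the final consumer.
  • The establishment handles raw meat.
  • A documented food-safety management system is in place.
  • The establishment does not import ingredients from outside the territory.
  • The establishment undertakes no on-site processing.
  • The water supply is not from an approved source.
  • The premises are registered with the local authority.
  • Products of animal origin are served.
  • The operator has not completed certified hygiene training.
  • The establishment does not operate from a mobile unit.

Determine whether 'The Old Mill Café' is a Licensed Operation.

Yes

rule 2 — Reportable Premises: [the premises are not registered with the local authority? no] OR [the establishment handles raw meat? yes] OR [a documented food-safety management system is in place? yes] → satisfied.
rule 3 — Class-M Operation: [a documented food-safety management system is in place? yes] AND [the establishment handles raw meat? yes] → satisfied.
rule 12 — Accredited Undertaking: [Reportable Premises (rule 2)? yes] AND [Class-M Operation (rule 3)? yes] → satisfied.
rule 4 — Critical Undertaking: [the establishment undertakes on-site processing? no] OR [the establishment does not operate from a mobile unit? yes] → satisfied.
rule 13 — Recognised Outlet: [Critical Undertaking (rule 4)? yes] AND [products of animal origin are served? yes] → satisfied.
rule 1 — Tier VI Premises: [the operator has not completed certified hygiene training? yes] OR [the establishment does not import ingredients from outside the territory? yes] → satisfied.
rule 5 — Authorised Kitchen: [the establishment supplies food directly to the final consumer? no] AND [the water supply is not from an approved source? yes] → not satisfied.
rule 11 — Authorised Premises: [Tier VI Premises (rule 1)? yes] AND [not an Authorised Kitchen (rule 5)? yes] → satisfied.
rule 7 — Licensed Operation: [Accredited Undertaking (rule 12)? yes] AND [Recognised Outlet (rule 13)? yes] AND [Authorised Premises (rule 11)? yes] → satisfied.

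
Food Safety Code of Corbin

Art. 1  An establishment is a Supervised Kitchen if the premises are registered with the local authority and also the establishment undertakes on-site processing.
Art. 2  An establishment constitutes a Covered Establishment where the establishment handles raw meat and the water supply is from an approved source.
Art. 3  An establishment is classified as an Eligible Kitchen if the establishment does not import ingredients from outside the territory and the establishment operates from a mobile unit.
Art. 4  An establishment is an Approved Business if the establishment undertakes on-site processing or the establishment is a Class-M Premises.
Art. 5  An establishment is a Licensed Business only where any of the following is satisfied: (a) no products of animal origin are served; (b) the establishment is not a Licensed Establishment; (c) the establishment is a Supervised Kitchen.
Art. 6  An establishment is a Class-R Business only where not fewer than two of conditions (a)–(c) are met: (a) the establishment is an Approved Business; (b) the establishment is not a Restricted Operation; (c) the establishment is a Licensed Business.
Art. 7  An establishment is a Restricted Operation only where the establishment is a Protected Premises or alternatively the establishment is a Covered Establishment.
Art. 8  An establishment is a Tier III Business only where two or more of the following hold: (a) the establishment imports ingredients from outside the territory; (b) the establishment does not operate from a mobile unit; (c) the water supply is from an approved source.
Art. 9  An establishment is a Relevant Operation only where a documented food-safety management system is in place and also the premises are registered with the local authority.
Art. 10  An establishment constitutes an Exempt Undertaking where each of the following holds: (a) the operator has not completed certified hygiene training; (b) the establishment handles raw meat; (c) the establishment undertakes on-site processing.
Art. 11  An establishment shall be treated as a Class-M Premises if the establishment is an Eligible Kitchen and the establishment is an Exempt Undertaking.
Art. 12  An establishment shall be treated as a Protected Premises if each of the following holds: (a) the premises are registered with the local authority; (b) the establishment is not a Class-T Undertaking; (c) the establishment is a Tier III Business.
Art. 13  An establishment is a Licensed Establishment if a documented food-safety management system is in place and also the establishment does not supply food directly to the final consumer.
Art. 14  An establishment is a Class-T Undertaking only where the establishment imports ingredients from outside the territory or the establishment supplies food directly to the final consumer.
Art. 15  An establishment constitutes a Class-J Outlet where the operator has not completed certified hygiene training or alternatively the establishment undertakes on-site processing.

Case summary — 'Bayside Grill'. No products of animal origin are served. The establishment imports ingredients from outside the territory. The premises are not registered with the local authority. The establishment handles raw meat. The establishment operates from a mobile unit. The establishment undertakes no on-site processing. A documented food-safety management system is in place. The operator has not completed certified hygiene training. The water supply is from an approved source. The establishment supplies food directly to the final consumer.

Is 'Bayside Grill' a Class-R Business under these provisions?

No

Under article 3: the establishment does not import ingredients from outside the territory? no; and the establishment operates from a mobile unit? yes. So the establishment is not an Eligible Kitchen.
Under article 10: the operator has not completed certified hygiene training? yes; and the establishment handles raw meat? yes; and the establishment undertakes on-site processing? no. So the establishment is not an Exempt Undertaking.
Under article 11: Eligible Kitchen (article 3)? no; and Exempt Undertaking (article 10)? no. So the establishment is not a Class-M Premises.
Under article 4: the establishment undertakes on-site processing? no; or Class-M Premises (article 11)? no. So the establishment is not an Approved Business.
Under article 14: the establishment imports ingredients from outside the territory? yes; or the establishment supplies food directly to the final consumer? yes. So the establishment is a Class-T Undertaking.
Under article 8: the establishment imports ingredients from outside the territory? yes; the establishment does not operate from a mobile unit? no; the water supply is from an approved source? yes — 2 of 3 hold (need ≥2) → satisfied.
Under article 12: the premises are registered with the local authority? no; and not a Class-T Undertaking (article 14)? no; and Tier III Business (article 8)? yes. So the establishment is not a Protected Premises.
Under article 2: the establishment handles raw meat? yes; and the water supply is from an approved source? yes. So the establishment is a Covered Establishment.
Under article 7: Protected Premises (article 12)? no; or Covered Establishment (article 2)? yes. So the establishment is a Restricted Operation.
Under article 13: a documented food-safety management system is in place? yes; and the establishment does not supply food directly to the final consumer? no. So the establishment is not a Licensed Establishment.
Under article 1: the premises are registered with the local authority? no; and the establishment undertakes on-site processing? no. So the establishment is not a Supervised Kitchen.
Under article 5: no products of animal origin are served? yes; or not a Licensed Establishment (article 13)? yes; or Supervised Kitchen (article 1)? no. So the establishment is a Licensed Business.
Under article 6: Approved Business (article 4)? no; not a Restricted Operation (article 7)? no; Licensed Business (article 5)? yes — 1 of 3 hold (need ≥2) → not satisfied.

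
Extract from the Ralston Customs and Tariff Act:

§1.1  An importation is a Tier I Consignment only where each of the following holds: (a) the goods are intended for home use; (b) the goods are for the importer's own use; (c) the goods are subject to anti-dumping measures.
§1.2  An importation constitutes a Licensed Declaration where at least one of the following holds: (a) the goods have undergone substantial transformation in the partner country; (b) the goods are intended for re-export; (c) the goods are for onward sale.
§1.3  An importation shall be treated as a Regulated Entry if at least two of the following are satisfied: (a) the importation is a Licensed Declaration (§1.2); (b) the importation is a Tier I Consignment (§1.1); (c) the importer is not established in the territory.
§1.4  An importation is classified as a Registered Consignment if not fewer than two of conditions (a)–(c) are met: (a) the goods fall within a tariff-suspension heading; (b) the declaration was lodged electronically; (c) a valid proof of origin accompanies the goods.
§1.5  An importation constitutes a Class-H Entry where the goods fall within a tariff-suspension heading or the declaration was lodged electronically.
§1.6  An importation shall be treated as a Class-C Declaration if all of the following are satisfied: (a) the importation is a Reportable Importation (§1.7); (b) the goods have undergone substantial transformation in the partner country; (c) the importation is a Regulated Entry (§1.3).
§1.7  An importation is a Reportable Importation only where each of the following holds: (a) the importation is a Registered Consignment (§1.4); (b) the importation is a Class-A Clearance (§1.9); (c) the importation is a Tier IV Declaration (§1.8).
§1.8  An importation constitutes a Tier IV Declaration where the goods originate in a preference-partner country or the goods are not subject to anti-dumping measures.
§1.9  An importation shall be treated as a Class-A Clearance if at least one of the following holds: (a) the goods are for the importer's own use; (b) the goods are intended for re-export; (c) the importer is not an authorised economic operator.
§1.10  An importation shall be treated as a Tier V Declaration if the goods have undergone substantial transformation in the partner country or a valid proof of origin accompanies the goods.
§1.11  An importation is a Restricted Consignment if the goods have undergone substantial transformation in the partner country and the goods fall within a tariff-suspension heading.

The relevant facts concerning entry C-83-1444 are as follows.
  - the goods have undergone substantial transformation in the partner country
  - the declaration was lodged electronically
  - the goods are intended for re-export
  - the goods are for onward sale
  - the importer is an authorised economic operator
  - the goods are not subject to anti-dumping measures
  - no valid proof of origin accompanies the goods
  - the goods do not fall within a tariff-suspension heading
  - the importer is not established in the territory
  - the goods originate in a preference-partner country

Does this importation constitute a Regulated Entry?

Yes

Under §1.2: the goods have undergone substantial transformation in the partner country? yes; or the goods are intended for re-export? yes; or the goods are for onward sale? yes. So the importation is a Licensed Declaration.
Under §1.1: the goods are intended for home use? no; and the goods are for the importer's own use? no; and the goods are subject to anti-dumping measures? no. So the importation is not a Tier I Consignment.
Under §1.3: Licensed Declaration (§1.2)? yes; Tier I Consignment (§1.1)? no; the importer is not established in the territory? yes — 2 of 3 hold (need ≥2) → satisfied.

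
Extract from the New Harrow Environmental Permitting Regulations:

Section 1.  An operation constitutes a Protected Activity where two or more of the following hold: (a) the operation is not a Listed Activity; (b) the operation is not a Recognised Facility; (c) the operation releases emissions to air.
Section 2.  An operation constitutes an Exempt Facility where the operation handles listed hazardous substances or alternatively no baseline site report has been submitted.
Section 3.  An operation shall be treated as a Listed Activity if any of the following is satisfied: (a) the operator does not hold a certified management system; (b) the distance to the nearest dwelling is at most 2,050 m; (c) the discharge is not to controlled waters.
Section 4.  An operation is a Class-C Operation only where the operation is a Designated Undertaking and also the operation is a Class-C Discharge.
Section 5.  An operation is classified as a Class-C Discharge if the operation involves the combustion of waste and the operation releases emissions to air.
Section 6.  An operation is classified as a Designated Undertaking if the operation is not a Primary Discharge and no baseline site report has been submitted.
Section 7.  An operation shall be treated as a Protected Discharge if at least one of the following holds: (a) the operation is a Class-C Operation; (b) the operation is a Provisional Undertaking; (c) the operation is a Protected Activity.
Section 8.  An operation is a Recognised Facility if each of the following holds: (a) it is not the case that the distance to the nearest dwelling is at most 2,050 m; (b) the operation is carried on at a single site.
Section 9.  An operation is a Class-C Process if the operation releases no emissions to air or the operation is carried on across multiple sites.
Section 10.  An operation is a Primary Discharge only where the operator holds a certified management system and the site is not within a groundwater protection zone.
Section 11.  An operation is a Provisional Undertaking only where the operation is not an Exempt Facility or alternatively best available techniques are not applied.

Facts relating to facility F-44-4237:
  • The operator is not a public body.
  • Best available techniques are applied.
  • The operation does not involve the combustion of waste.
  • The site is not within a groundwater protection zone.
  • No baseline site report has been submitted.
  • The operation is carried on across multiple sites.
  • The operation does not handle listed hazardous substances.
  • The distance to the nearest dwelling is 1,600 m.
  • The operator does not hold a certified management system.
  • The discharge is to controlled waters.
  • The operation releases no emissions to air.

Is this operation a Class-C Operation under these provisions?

Under section 10: the operator holds a certified management system? no; and the site is not within a groundwater protection zone? yes. So the operation is not a Primary Discharge.
Under section 6: not a Primary Discharge (section 10)? yes; and no baseline site report has been submitted? yes. So the operation is a Designated Undertaking.
Under section 5: the operation involves the combustion of waste? no; and the operation releases emissions to air? no. So the operation is not a Class-C Discharge.
Under section 4: Designated Undertaking (section 6)? yes; and Class-C Discharge (section 5)? no. So the operation is not a Class-C Operation.

No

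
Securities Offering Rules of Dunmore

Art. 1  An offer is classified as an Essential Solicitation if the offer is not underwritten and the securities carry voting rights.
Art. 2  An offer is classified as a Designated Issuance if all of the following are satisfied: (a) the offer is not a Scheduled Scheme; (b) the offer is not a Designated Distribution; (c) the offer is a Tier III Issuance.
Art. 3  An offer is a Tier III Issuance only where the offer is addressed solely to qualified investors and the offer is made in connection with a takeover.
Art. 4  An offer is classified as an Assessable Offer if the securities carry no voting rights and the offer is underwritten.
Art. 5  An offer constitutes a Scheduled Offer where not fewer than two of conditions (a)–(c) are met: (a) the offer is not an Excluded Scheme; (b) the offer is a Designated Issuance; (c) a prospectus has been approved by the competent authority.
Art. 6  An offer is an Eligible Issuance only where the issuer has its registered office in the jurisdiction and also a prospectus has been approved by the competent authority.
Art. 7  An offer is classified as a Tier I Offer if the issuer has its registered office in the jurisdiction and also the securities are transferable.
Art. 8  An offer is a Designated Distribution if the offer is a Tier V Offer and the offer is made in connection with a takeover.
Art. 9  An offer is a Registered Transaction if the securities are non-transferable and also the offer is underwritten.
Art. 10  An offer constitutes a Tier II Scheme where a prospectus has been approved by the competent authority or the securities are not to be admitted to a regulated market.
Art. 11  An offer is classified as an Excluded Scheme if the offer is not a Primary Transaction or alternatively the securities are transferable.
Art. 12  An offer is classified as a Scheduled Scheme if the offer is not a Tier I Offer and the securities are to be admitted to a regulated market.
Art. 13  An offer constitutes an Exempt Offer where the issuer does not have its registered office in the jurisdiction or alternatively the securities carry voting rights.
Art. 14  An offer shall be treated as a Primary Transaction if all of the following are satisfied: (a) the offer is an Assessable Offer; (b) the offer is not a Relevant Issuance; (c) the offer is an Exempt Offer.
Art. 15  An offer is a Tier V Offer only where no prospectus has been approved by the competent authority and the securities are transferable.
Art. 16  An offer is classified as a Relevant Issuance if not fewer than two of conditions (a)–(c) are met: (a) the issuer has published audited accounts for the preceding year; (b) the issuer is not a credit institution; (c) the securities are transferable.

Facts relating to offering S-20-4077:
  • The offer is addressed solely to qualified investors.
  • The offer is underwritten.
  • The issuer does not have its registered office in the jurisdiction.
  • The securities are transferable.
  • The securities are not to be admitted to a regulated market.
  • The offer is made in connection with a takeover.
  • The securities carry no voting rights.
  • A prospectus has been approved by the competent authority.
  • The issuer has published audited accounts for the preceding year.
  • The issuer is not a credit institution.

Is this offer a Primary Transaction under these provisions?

No

article 4 — Assessable Offer: [the securities carry no voting rights? yes] AND [the offer is underwritten? yes] → satisfied.
article 16 — Relevant Issuance: the issuer has published audited accounts for the preceding year? yes; the issuer is not a credit institution? yes; the securities are transferable? yes — 3 of 3 hold (need ≥2) → satisfied.
article 13 — Exempt Offer: [the issuer does not have its registered office in the jurisdiction? yes] OR [the securities carry voting rights? no] → satisfied.
article 14 — Primary Transaction: [Assessable Offer (article 4)? yes] AND [not a Relevant Issuance (article 16)? no] AND [Exempt Offer (article 13)? yes] → not satisfied.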